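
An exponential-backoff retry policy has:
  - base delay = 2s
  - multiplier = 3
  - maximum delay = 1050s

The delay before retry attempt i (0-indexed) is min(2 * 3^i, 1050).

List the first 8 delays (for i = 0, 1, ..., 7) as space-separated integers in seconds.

Computing each delay:
  i=0: min(2*3^0, 1050) = 2
  i=1: min(2*3^1, 1050) = 6
  i=2: min(2*3^2, 1050) = 18
  i=3: min(2*3^3, 1050) = 54
  i=4: min(2*3^4, 1050) = 162
  i=5: min(2*3^5, 1050) = 486
  i=6: min(2*3^6, 1050) = 1050
  i=7: min(2*3^7, 1050) = 1050

Answer: 2 6 18 54 162 486 1050 1050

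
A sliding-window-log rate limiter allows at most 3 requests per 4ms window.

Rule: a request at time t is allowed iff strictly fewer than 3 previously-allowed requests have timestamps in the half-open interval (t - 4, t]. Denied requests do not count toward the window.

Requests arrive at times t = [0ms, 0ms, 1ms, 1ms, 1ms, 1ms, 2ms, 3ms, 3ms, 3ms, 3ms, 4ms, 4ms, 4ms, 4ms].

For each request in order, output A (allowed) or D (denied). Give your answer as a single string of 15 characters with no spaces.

Tracking allowed requests in the window:
  req#1 t=0ms: ALLOW
  req#2 t=0ms: ALLOW
  req#3 t=1ms: ALLOW
  req#4 t=1ms: DENY
  req#5 t=1ms: DENY
  req#6 t=1ms: DENY
  req#7 t=2ms: DENY
  req#8 t=3ms: DENY
  req#9 t=3ms: DENY
  req#10 t=3ms: DENY
  req#11 t=3ms: DENY
  req#12 t=4ms: ALLOW
  req#13 t=4ms: ALLOW
  req#14 t=4ms: DENY
  req#15 t=4ms: DENY

Answer: AAADDDDDDDDAADD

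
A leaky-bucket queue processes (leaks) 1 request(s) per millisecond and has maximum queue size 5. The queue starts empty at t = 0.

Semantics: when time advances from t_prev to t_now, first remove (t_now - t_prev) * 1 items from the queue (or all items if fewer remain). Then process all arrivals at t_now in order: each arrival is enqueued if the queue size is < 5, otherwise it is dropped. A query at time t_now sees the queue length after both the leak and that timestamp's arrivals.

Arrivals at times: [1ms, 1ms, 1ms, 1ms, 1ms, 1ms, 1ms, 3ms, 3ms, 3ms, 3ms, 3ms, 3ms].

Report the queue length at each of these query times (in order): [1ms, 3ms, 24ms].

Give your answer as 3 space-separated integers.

Answer: 5 5 0

Derivation:
Queue lengths at query times:
  query t=1ms: backlog = 5
  query t=3ms: backlog = 5
  query t=24ms: backlog = 0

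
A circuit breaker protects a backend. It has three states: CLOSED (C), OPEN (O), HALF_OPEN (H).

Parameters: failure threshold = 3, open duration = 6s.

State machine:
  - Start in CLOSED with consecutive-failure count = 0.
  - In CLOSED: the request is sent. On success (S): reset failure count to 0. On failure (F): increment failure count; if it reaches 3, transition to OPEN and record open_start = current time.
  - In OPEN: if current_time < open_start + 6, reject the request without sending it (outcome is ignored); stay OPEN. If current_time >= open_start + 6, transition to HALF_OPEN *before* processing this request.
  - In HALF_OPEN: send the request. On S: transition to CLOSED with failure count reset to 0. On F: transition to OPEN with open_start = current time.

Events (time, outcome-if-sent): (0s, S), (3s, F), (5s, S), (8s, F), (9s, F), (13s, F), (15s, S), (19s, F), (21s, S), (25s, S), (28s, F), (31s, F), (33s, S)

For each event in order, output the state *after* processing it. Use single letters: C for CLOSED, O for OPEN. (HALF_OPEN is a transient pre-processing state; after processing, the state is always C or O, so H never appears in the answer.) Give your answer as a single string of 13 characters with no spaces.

Answer: CCCCCOOOOCCCC

Derivation:
State after each event:
  event#1 t=0s outcome=S: state=CLOSED
  event#2 t=3s outcome=F: state=CLOSED
  event#3 t=5s outcome=S: state=CLOSED
  event#4 t=8s outcome=F: state=CLOSED
  event#5 t=9s outcome=F: state=CLOSED
  event#6 t=13s outcome=F: state=OPEN
  event#7 t=15s outcome=S: state=OPEN
  event#8 t=19s outcome=F: state=OPEN
  event#9 t=21s outcome=S: state=OPEN
  event#10 t=25s outcome=S: state=CLOSED
  event#11 t=28s outcome=F: state=CLOSED
  event#12 t=31s outcome=F: state=CLOSED
  event#13 t=33s outcome=S: state=CLOSED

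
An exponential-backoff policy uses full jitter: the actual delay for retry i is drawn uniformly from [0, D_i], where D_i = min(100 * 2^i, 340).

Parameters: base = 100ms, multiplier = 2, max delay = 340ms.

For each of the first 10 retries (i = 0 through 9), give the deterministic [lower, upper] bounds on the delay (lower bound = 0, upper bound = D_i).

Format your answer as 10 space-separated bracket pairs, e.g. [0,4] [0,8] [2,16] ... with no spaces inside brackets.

Answer: [0,100] [0,200] [0,340] [0,340] [0,340] [0,340] [0,340] [0,340] [0,340] [0,340]

Derivation:
Computing bounds per retry:
  i=0: D_i=min(100*2^0,340)=100, bounds=[0,100]
  i=1: D_i=min(100*2^1,340)=200, bounds=[0,200]
  i=2: D_i=min(100*2^2,340)=340, bounds=[0,340]
  i=3: D_i=min(100*2^3,340)=340, bounds=[0,340]
  i=4: D_i=min(100*2^4,340)=340, bounds=[0,340]
  i=5: D_i=min(100*2^5,340)=340, bounds=[0,340]
  i=6: D_i=min(100*2^6,340)=340, bounds=[0,340]
  i=7: D_i=min(100*2^7,340)=340, bounds=[0,340]
  i=8: D_i=min(100*2^8,340)=340, bounds=[0,340]
  i=9: D_i=min(100*2^9,340)=340, bounds=[0,340]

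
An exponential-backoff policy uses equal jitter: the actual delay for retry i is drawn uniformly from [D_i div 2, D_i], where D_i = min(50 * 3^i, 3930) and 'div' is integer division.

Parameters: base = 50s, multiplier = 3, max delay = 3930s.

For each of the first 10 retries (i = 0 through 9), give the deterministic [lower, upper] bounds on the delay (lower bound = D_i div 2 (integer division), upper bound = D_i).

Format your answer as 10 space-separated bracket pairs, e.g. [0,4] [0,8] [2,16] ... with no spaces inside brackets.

Computing bounds per retry:
  i=0: D_i=min(50*3^0,3930)=50, bounds=[25,50]
  i=1: D_i=min(50*3^1,3930)=150, bounds=[75,150]
  i=2: D_i=min(50*3^2,3930)=450, bounds=[225,450]
  i=3: D_i=min(50*3^3,3930)=1350, bounds=[675,1350]
  i=4: D_i=min(50*3^4,3930)=3930, bounds=[1965,3930]
  i=5: D_i=min(50*3^5,3930)=3930, bounds=[1965,3930]
  i=6: D_i=min(50*3^6,3930)=3930, bounds=[1965,3930]
  i=7: D_i=min(50*3^7,3930)=3930, bounds=[1965,3930]
  i=8: D_i=min(50*3^8,3930)=3930, bounds=[1965,3930]
  i=9: D_i=min(50*3^9,3930)=3930, bounds=[1965,3930]

Answer: [25,50] [75,150] [225,450] [675,1350] [1965,3930] [1965,3930] [1965,3930] [1965,3930] [1965,3930] [1965,3930]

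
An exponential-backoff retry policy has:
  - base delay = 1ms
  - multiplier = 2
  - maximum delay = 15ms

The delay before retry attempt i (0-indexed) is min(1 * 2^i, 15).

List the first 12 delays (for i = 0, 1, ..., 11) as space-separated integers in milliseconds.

Answer: 1 2 4 8 15 15 15 15 15 15 15 15

Derivation:
Computing each delay:
  i=0: min(1*2^0, 15) = 1
  i=1: min(1*2^1, 15) = 2
  i=2: min(1*2^2, 15) = 4
  i=3: min(1*2^3, 15) = 8
  i=4: min(1*2^4, 15) = 15
  i=5: min(1*2^5, 15) = 15
  i=6: min(1*2^6, 15) = 15
  i=7: min(1*2^7, 15) = 15
  i=8: min(1*2^8, 15) = 15
  i=9: min(1*2^9, 15) = 15
  i=10: min(1*2^10, 15) = 15
  i=11: min(1*2^11, 15) = 15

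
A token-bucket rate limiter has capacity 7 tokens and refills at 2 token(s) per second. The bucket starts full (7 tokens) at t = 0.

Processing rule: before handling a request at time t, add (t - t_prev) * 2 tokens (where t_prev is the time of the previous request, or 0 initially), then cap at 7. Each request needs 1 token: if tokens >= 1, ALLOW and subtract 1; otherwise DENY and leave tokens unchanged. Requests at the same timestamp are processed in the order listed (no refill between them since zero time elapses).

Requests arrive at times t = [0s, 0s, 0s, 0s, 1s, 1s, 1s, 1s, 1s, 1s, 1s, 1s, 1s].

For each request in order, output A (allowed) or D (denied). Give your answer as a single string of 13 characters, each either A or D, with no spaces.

Simulating step by step:
  req#1 t=0s: ALLOW
  req#2 t=0s: ALLOW
  req#3 t=0s: ALLOW
  req#4 t=0s: ALLOW
  req#5 t=1s: ALLOW
  req#6 t=1s: ALLOW
  req#7 t=1s: ALLOW
  req#8 t=1s: ALLOW
  req#9 t=1s: ALLOW
  req#10 t=1s: DENY
  req#11 t=1s: DENY
  req#12 t=1s: DENY
  req#13 t=1s: DENY

Answer: AAAAAAAAADDDD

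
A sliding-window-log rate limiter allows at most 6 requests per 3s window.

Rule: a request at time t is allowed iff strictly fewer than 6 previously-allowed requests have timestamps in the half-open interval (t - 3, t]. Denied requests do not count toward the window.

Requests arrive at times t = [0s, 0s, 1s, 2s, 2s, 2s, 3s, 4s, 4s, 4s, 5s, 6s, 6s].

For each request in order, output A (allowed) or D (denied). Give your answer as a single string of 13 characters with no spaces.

Answer: AAAAAAAAADAAA

Derivation:
Tracking allowed requests in the window:
  req#1 t=0s: ALLOW
  req#2 t=0s: ALLOW
  req#3 t=1s: ALLOW
  req#4 t=2s: ALLOW
  req#5 t=2s: ALLOW
  req#6 t=2s: ALLOW
  req#7 t=3s: ALLOW
  req#8 t=4s: ALLOW
  req#9 t=4s: ALLOW
  req#10 t=4s: DENY
  req#11 t=5s: ALLOW
  req#12 t=6s: ALLOW
  req#13 t=6s: ALLOW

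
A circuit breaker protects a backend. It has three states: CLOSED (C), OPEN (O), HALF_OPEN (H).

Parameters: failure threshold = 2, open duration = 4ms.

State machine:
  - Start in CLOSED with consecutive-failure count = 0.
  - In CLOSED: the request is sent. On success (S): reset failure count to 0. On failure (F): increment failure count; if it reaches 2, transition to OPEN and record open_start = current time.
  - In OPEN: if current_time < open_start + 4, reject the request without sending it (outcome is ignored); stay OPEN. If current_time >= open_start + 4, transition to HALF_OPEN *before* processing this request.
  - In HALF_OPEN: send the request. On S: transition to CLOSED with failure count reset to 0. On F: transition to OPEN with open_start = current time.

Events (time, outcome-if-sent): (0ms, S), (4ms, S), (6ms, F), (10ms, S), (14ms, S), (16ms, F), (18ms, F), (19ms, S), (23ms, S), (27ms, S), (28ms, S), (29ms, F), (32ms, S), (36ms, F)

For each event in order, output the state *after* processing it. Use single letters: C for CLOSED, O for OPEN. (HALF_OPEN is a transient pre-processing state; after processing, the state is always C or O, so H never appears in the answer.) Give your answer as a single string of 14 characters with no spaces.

State after each event:
  event#1 t=0ms outcome=S: state=CLOSED
  event#2 t=4ms outcome=S: state=CLOSED
  event#3 t=6ms outcome=F: state=CLOSED
  event#4 t=10ms outcome=S: state=CLOSED
  event#5 t=14ms outcome=S: state=CLOSED
  event#6 t=16ms outcome=F: state=CLOSED
  event#7 t=18ms outcome=F: state=OPEN
  event#8 t=19ms outcome=S: state=OPEN
  event#9 t=23ms outcome=S: state=CLOSED
  event#10 t=27ms outcome=S: state=CLOSED
  event#11 t=28ms outcome=S: state=CLOSED
  event#12 t=29ms outcome=F: state=CLOSED
  event#13 t=32ms outcome=S: state=CLOSED
  event#14 t=36ms outcome=F: state=CLOSED

Answer: CCCCCCOOCCCCCC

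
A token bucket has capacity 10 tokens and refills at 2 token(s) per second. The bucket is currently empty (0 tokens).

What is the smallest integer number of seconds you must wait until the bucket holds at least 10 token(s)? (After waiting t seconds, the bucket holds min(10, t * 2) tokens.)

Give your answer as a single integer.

Answer: 5

Derivation:
Need t * 2 >= 10, so t >= 10/2.
Smallest integer t = ceil(10/2) = 5.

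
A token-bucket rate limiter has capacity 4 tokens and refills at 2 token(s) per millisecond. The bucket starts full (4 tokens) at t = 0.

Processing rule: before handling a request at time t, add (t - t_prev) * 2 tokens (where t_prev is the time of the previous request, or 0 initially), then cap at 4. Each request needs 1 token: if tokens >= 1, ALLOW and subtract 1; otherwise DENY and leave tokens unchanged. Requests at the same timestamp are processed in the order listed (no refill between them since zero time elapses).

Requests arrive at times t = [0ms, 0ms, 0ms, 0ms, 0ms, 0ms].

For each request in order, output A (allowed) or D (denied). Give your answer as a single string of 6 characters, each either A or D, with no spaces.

Simulating step by step:
  req#1 t=0ms: ALLOW
  req#2 t=0ms: ALLOW
  req#3 t=0ms: ALLOW
  req#4 t=0ms: ALLOW
  req#5 t=0ms: DENY
  req#6 t=0ms: DENY

Answer: AAAADD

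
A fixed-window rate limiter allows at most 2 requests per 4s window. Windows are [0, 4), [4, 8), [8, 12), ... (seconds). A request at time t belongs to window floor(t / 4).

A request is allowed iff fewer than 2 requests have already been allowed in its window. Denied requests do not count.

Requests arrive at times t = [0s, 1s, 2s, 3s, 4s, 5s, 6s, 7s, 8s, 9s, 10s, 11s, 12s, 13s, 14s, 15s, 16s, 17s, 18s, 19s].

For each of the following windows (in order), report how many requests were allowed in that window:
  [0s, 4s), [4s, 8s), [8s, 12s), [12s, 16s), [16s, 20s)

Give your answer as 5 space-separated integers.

Processing requests:
  req#1 t=0s (window 0): ALLOW
  req#2 t=1s (window 0): ALLOW
  req#3 t=2s (window 0): DENY
  req#4 t=3s (window 0): DENY
  req#5 t=4s (window 1): ALLOW
  req#6 t=5s (window 1): ALLOW
  req#7 t=6s (window 1): DENY
  req#8 t=7s (window 1): DENY
  req#9 t=8s (window 2): ALLOW
  req#10 t=9s (window 2): ALLOW
  req#11 t=10s (window 2): DENY
  req#12 t=11s (window 2): DENY
  req#13 t=12s (window 3): ALLOW
  req#14 t=13s (window 3): ALLOW
  req#15 t=14s (window 3): DENY
  req#16 t=15s (window 3): DENY
  req#17 t=16s (window 4): ALLOW
  req#18 t=17s (window 4): ALLOW
  req#19 t=18s (window 4): DENY
  req#20 t=19s (window 4): DENY

Allowed counts by window: 2 2 2 2 2

Answer: 2 2 2 2 2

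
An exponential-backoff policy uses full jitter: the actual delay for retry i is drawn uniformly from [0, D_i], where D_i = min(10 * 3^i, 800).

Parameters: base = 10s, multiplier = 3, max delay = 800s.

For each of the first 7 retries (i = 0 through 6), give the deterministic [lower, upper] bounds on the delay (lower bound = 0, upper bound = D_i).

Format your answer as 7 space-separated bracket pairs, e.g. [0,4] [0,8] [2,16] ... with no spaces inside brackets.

Computing bounds per retry:
  i=0: D_i=min(10*3^0,800)=10, bounds=[0,10]
  i=1: D_i=min(10*3^1,800)=30, bounds=[0,30]
  i=2: D_i=min(10*3^2,800)=90, bounds=[0,90]
  i=3: D_i=min(10*3^3,800)=270, bounds=[0,270]
  i=4: D_i=min(10*3^4,800)=800, bounds=[0,800]
  i=5: D_i=min(10*3^5,800)=800, bounds=[0,800]
  i=6: D_i=min(10*3^6,800)=800, bounds=[0,800]

Answer: [0,10] [0,30] [0,90] [0,270] [0,800] [0,800] [0,800]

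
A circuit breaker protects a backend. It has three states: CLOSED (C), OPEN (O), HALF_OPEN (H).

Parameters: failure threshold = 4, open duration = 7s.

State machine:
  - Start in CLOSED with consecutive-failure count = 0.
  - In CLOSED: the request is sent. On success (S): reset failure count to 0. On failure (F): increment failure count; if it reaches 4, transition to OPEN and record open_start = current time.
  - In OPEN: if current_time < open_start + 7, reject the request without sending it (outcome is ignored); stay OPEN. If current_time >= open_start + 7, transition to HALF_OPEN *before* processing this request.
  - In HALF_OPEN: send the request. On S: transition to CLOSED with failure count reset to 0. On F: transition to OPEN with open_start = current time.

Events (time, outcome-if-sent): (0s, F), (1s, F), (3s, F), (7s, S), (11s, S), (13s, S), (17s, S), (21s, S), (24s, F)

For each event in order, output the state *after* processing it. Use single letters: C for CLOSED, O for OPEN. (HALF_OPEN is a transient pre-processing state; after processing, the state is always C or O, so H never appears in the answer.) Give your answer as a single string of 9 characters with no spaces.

State after each event:
  event#1 t=0s outcome=F: state=CLOSED
  event#2 t=1s outcome=F: state=CLOSED
  event#3 t=3s outcome=F: state=CLOSED
  event#4 t=7s outcome=S: state=CLOSED
  event#5 t=11s outcome=S: state=CLOSED
  event#6 t=13s outcome=S: state=CLOSED
  event#7 t=17s outcome=S: state=CLOSED
  event#8 t=21s outcome=S: state=CLOSED
  event#9 t=24s outcome=F: state=CLOSED

Answer: CCCCCCCCC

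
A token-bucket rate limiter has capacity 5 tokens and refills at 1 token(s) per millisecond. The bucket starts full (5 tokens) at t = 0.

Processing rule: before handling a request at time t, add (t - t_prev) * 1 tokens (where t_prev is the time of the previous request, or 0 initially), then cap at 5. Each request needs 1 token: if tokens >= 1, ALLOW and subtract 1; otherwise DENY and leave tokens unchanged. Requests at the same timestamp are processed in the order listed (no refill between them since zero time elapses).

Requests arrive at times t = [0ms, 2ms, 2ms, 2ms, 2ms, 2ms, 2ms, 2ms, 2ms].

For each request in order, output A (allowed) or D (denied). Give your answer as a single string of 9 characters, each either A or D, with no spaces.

Simulating step by step:
  req#1 t=0ms: ALLOW
  req#2 t=2ms: ALLOW
  req#3 t=2ms: ALLOW
  req#4 t=2ms: ALLOW
  req#5 t=2ms: ALLOW
  req#6 t=2ms: ALLOW
  req#7 t=2ms: DENY
  req#8 t=2ms: DENY
  req#9 t=2ms: DENY

Answer: AAAAAADDD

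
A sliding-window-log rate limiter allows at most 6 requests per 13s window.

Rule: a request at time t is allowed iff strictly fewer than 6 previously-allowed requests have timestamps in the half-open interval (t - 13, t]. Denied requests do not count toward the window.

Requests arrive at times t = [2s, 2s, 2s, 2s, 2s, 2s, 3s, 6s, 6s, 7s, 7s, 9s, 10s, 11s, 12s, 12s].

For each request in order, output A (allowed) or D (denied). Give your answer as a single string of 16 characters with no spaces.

Tracking allowed requests in the window:
  req#1 t=2s: ALLOW
  req#2 t=2s: ALLOW
  req#3 t=2s: ALLOW
  req#4 t=2s: ALLOW
  req#5 t=2s: ALLOW
  req#6 t=2s: ALLOW
  req#7 t=3s: DENY
  req#8 t=6s: DENY
  req#9 t=6s: DENY
  req#10 t=7s: DENY
  req#11 t=7s: DENY
  req#12 t=9s: DENY
  req#13 t=10s: DENY
  req#14 t=11s: DENY
  req#15 t=12s: DENY
  req#16 t=12s: DENY

Answer: AAAAAADDDDDDDDDD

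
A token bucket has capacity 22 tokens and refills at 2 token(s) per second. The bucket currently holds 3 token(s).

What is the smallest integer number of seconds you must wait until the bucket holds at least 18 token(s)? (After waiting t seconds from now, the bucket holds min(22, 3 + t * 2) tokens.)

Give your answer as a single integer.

Answer: 8

Derivation:
Need 3 + t * 2 >= 18, so t >= 15/2.
Smallest integer t = ceil(15/2) = 8.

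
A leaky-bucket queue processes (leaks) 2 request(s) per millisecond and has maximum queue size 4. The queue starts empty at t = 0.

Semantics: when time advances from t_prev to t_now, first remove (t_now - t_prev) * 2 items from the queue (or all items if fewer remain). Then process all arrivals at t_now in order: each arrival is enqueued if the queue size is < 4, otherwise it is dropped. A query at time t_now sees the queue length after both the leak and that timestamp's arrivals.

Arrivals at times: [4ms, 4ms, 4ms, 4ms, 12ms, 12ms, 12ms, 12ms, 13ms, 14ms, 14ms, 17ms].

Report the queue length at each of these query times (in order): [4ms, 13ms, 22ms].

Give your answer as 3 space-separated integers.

Queue lengths at query times:
  query t=4ms: backlog = 4
  query t=13ms: backlog = 3
  query t=22ms: backlog = 0

Answer: 4 3 0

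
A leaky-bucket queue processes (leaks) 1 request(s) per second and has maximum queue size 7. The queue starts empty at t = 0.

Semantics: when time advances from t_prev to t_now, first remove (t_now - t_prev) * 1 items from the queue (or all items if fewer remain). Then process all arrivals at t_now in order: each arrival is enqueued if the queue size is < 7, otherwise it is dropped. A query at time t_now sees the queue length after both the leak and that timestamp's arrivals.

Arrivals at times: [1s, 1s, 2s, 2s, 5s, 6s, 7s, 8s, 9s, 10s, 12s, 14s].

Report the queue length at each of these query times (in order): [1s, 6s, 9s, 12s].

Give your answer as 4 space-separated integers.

Queue lengths at query times:
  query t=1s: backlog = 2
  query t=6s: backlog = 1
  query t=9s: backlog = 1
  query t=12s: backlog = 1

Answer: 2 1 1 1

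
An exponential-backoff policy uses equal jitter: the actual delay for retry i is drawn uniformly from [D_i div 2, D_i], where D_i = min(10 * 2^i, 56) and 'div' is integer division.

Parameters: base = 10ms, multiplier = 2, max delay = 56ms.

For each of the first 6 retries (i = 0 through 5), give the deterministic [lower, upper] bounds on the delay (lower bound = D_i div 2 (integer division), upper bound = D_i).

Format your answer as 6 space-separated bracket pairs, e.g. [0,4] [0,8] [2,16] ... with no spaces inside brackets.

Computing bounds per retry:
  i=0: D_i=min(10*2^0,56)=10, bounds=[5,10]
  i=1: D_i=min(10*2^1,56)=20, bounds=[10,20]
  i=2: D_i=min(10*2^2,56)=40, bounds=[20,40]
  i=3: D_i=min(10*2^3,56)=56, bounds=[28,56]
  i=4: D_i=min(10*2^4,56)=56, bounds=[28,56]
  i=5: D_i=min(10*2^5,56)=56, bounds=[28,56]

Answer: [5,10] [10,20] [20,40] [28,56] [28,56] [28,56]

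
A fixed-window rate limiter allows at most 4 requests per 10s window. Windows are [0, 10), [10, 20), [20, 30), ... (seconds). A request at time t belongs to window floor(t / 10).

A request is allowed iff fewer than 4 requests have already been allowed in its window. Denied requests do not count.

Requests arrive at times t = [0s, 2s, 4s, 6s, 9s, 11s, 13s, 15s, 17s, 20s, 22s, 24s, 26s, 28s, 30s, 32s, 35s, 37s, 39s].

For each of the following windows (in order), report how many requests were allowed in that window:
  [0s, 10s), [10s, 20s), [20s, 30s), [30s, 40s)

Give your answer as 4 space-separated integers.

Answer: 4 4 4 4

Derivation:
Processing requests:
  req#1 t=0s (window 0): ALLOW
  req#2 t=2s (window 0): ALLOW
  req#3 t=4s (window 0): ALLOW
  req#4 t=6s (window 0): ALLOW
  req#5 t=9s (window 0): DENY
  req#6 t=11s (window 1): ALLOW
  req#7 t=13s (window 1): ALLOW
  req#8 t=15s (window 1): ALLOW
  req#9 t=17s (window 1): ALLOW
  req#10 t=20s (window 2): ALLOW
  req#11 t=22s (window 2): ALLOW
  req#12 t=24s (window 2): ALLOW
  req#13 t=26s (window 2): ALLOW
  req#14 t=28s (window 2): DENY
  req#15 t=30s (window 3): ALLOW
  req#16 t=32s (window 3): ALLOW
  req#17 t=35s (window 3): ALLOW
  req#18 t=37s (window 3): ALLOW
  req#19 t=39s (window 3): DENY

Allowed counts by window: 4 4 4 4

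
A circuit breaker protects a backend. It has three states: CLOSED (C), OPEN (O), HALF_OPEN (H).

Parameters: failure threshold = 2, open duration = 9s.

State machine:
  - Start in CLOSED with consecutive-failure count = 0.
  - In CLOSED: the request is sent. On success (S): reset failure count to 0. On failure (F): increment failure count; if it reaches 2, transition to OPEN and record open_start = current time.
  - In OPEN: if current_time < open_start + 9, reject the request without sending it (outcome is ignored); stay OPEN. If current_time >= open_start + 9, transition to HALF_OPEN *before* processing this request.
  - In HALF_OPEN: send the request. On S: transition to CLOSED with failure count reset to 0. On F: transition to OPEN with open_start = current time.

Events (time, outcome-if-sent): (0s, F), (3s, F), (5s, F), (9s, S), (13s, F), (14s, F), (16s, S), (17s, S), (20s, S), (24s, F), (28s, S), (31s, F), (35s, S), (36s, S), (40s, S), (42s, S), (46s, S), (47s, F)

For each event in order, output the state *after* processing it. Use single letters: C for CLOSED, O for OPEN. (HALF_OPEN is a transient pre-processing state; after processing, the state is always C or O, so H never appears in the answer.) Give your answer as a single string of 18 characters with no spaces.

State after each event:
  event#1 t=0s outcome=F: state=CLOSED
  event#2 t=3s outcome=F: state=OPEN
  event#3 t=5s outcome=F: state=OPEN
  event#4 t=9s outcome=S: state=OPEN
  event#5 t=13s outcome=F: state=OPEN
  event#6 t=14s outcome=F: state=OPEN
  event#7 t=16s outcome=S: state=OPEN
  event#8 t=17s outcome=S: state=OPEN
  event#9 t=20s outcome=S: state=OPEN
  event#10 t=24s outcome=F: state=OPEN
  event#11 t=28s outcome=S: state=OPEN
  event#12 t=31s outcome=F: state=OPEN
  event#13 t=35s outcome=S: state=CLOSED
  event#14 t=36s outcome=S: state=CLOSED
  event#15 t=40s outcome=S: state=CLOSED
  event#16 t=42s outcome=S: state=CLOSED
  event#17 t=46s outcome=S: state=CLOSED
  event#18 t=47s outcome=F: state=CLOSED

Answer: COOOOOOOOOOOCCCCCC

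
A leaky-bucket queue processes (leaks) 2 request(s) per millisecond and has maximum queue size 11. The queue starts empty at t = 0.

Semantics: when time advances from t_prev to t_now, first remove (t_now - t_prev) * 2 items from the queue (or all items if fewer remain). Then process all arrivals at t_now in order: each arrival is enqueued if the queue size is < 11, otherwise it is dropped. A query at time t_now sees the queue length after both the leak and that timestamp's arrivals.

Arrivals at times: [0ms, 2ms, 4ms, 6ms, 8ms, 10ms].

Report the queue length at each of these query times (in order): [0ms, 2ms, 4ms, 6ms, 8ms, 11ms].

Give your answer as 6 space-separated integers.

Answer: 1 1 1 1 1 0

Derivation:
Queue lengths at query times:
  query t=0ms: backlog = 1
  query t=2ms: backlog = 1
  query t=4ms: backlog = 1
  query t=6ms: backlog = 1
  query t=8ms: backlog = 1
  query t=11ms: backlog = 0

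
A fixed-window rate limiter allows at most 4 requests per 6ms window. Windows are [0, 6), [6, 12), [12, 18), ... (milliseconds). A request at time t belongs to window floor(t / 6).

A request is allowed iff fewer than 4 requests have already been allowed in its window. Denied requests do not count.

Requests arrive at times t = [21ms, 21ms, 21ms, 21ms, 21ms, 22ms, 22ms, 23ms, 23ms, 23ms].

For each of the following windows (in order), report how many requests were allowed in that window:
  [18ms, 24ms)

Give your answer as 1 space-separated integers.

Answer: 4

Derivation:
Processing requests:
  req#1 t=21ms (window 3): ALLOW
  req#2 t=21ms (window 3): ALLOW
  req#3 t=21ms (window 3): ALLOW
  req#4 t=21ms (window 3): ALLOW
  req#5 t=21ms (window 3): DENY
  req#6 t=22ms (window 3): DENY
  req#7 t=22ms (window 3): DENY
  req#8 t=23ms (window 3): DENY
  req#9 t=23ms (window 3): DENY
  req#10 t=23ms (window 3): DENY

Allowed counts by window: 4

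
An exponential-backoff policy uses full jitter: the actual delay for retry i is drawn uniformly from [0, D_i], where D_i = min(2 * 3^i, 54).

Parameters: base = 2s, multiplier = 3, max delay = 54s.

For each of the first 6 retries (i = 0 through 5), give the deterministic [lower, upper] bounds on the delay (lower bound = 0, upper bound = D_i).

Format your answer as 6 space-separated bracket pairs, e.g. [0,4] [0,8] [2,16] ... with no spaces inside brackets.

Computing bounds per retry:
  i=0: D_i=min(2*3^0,54)=2, bounds=[0,2]
  i=1: D_i=min(2*3^1,54)=6, bounds=[0,6]
  i=2: D_i=min(2*3^2,54)=18, bounds=[0,18]
  i=3: D_i=min(2*3^3,54)=54, bounds=[0,54]
  i=4: D_i=min(2*3^4,54)=54, bounds=[0,54]
  i=5: D_i=min(2*3^5,54)=54, bounds=[0,54]

Answer: [0,2] [0,6] [0,18] [0,54] [0,54] [0,54]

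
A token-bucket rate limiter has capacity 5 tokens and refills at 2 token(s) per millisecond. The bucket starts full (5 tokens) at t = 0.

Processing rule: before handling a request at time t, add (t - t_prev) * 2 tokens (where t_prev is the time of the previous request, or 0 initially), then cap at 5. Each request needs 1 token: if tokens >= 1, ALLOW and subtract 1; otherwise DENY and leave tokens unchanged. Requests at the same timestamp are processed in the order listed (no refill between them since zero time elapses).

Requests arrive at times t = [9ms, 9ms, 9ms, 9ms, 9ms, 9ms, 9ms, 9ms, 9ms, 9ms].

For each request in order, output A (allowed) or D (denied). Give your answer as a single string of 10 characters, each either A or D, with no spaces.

Answer: AAAAADDDDD

Derivation:
Simulating step by step:
  req#1 t=9ms: ALLOW
  req#2 t=9ms: ALLOW
  req#3 t=9ms: ALLOW
  req#4 t=9ms: ALLOW
  req#5 t=9ms: ALLOW
  req#6 t=9ms: DENY
  req#7 t=9ms: DENY
  req#8 t=9ms: DENY
  req#9 t=9ms: DENY
  req#10 t=9ms: DENY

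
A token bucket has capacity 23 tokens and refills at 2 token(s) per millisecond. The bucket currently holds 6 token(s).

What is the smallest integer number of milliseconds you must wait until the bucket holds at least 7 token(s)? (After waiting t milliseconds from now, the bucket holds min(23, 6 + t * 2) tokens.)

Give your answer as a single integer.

Need 6 + t * 2 >= 7, so t >= 1/2.
Smallest integer t = ceil(1/2) = 1.

Answer: 1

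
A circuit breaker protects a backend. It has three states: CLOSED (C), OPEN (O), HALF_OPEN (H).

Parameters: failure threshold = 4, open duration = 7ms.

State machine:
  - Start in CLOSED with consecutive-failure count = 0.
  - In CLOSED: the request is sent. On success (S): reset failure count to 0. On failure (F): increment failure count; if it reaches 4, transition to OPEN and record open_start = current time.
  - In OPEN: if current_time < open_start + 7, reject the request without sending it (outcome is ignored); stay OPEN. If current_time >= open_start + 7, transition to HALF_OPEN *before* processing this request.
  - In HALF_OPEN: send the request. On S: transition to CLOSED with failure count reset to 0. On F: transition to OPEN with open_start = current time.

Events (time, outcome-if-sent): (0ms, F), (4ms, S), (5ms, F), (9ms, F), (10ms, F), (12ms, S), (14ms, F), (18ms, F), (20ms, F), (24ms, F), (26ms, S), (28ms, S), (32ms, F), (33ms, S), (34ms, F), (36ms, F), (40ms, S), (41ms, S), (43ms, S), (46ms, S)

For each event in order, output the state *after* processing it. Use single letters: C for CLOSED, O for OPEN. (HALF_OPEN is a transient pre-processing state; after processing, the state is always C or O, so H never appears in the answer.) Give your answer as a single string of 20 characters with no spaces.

State after each event:
  event#1 t=0ms outcome=F: state=CLOSED
  event#2 t=4ms outcome=S: state=CLOSED
  event#3 t=5ms outcome=F: state=CLOSED
  event#4 t=9ms outcome=F: state=CLOSED
  event#5 t=10ms outcome=F: state=CLOSED
  event#6 t=12ms outcome=S: state=CLOSED
  event#7 t=14ms outcome=F: state=CLOSED
  event#8 t=18ms outcome=F: state=CLOSED
  event#9 t=20ms outcome=F: state=CLOSED
  event#10 t=24ms outcome=F: state=OPEN
  event#11 t=26ms outcome=S: state=OPEN
  event#12 t=28ms outcome=S: state=OPEN
  event#13 t=32ms outcome=F: state=OPEN
  event#14 t=33ms outcome=S: state=OPEN
  event#15 t=34ms outcome=F: state=OPEN
  event#16 t=36ms outcome=F: state=OPEN
  event#17 t=40ms outcome=S: state=CLOSED
  event#18 t=41ms outcome=S: state=CLOSED
  event#19 t=43ms outcome=S: state=CLOSED
  event#20 t=46ms outcome=S: state=CLOSED

Answer: CCCCCCCCCOOOOOOOCCCC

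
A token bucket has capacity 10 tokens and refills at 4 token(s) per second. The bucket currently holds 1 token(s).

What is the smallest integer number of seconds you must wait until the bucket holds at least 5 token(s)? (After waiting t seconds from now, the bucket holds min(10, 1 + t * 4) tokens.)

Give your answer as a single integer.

Need 1 + t * 4 >= 5, so t >= 4/4.
Smallest integer t = ceil(4/4) = 1.

Answer: 1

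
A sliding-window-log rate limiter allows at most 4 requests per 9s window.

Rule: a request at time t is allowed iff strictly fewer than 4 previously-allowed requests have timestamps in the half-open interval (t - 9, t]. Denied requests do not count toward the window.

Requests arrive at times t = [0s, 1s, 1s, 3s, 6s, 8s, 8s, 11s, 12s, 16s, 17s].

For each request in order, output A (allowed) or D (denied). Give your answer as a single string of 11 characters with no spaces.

Tracking allowed requests in the window:
  req#1 t=0s: ALLOW
  req#2 t=1s: ALLOW
  req#3 t=1s: ALLOW
  req#4 t=3s: ALLOW
  req#5 t=6s: DENY
  req#6 t=8s: DENY
  req#7 t=8s: DENY
  req#8 t=11s: ALLOW
  req#9 t=12s: ALLOW
  req#10 t=16s: ALLOW
  req#11 t=17s: ALLOW

Answer: AAAADDDAAAA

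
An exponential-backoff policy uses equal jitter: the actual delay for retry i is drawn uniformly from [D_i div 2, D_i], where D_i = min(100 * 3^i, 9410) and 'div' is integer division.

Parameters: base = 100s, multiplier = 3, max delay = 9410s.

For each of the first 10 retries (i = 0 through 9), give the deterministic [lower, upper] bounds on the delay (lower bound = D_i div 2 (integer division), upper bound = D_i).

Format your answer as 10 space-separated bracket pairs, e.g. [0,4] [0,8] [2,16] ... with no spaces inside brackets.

Answer: [50,100] [150,300] [450,900] [1350,2700] [4050,8100] [4705,9410] [4705,9410] [4705,9410] [4705,9410] [4705,9410]

Derivation:
Computing bounds per retry:
  i=0: D_i=min(100*3^0,9410)=100, bounds=[50,100]
  i=1: D_i=min(100*3^1,9410)=300, bounds=[150,300]
  i=2: D_i=min(100*3^2,9410)=900, bounds=[450,900]
  i=3: D_i=min(100*3^3,9410)=2700, bounds=[1350,2700]
  i=4: D_i=min(100*3^4,9410)=8100, bounds=[4050,8100]
  i=5: D_i=min(100*3^5,9410)=9410, bounds=[4705,9410]
  i=6: D_i=min(100*3^6,9410)=9410, bounds=[4705,9410]
  i=7: D_i=min(100*3^7,9410)=9410, bounds=[4705,9410]
  i=8: D_i=min(100*3^8,9410)=9410, bounds=[4705,9410]
  i=9: D_i=min(100*3^9,9410)=9410, bounds=[4705,9410]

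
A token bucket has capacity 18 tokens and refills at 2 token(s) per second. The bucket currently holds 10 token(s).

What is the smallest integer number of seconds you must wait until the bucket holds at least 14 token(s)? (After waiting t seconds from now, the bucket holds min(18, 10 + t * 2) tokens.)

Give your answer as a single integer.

Need 10 + t * 2 >= 14, so t >= 4/2.
Smallest integer t = ceil(4/2) = 2.

Answer: 2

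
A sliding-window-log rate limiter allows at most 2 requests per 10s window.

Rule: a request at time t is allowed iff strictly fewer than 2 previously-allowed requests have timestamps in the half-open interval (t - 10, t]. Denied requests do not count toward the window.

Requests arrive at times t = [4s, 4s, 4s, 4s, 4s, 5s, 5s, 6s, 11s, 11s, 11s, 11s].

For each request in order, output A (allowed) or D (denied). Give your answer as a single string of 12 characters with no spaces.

Tracking allowed requests in the window:
  req#1 t=4s: ALLOW
  req#2 t=4s: ALLOW
  req#3 t=4s: DENY
  req#4 t=4s: DENY
  req#5 t=4s: DENY
  req#6 t=5s: DENY
  req#7 t=5s: DENY
  req#8 t=6s: DENY
  req#9 t=11s: DENY
  req#10 t=11s: DENY
  req#11 t=11s: DENY
  req#12 t=11s: DENY

Answer: AADDDDDDDDDD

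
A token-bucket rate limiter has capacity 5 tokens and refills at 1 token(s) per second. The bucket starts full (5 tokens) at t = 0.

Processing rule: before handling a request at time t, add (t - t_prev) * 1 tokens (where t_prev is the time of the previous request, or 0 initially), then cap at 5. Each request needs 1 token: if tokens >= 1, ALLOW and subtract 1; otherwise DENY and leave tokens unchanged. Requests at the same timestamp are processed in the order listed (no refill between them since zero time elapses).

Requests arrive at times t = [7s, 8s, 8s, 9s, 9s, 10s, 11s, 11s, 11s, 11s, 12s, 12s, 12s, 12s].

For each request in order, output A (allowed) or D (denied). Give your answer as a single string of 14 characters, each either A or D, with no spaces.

Simulating step by step:
  req#1 t=7s: ALLOW
  req#2 t=8s: ALLOW
  req#3 t=8s: ALLOW
  req#4 t=9s: ALLOW
  req#5 t=9s: ALLOW
  req#6 t=10s: ALLOW
  req#7 t=11s: ALLOW
  req#8 t=11s: ALLOW
  req#9 t=11s: ALLOW
  req#10 t=11s: DENY
  req#11 t=12s: ALLOW
  req#12 t=12s: DENY
  req#13 t=12s: DENY
  req#14 t=12s: DENY

Answer: AAAAAAAAADADDD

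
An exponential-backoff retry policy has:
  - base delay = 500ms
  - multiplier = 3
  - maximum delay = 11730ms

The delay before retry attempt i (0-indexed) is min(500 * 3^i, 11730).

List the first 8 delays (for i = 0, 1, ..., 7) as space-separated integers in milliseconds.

Answer: 500 1500 4500 11730 11730 11730 11730 11730

Derivation:
Computing each delay:
  i=0: min(500*3^0, 11730) = 500
  i=1: min(500*3^1, 11730) = 1500
  i=2: min(500*3^2, 11730) = 4500
  i=3: min(500*3^3, 11730) = 11730
  i=4: min(500*3^4, 11730) = 11730
  i=5: min(500*3^5, 11730) = 11730
  i=6: min(500*3^6, 11730) = 11730
  i=7: min(500*3^7, 11730) = 11730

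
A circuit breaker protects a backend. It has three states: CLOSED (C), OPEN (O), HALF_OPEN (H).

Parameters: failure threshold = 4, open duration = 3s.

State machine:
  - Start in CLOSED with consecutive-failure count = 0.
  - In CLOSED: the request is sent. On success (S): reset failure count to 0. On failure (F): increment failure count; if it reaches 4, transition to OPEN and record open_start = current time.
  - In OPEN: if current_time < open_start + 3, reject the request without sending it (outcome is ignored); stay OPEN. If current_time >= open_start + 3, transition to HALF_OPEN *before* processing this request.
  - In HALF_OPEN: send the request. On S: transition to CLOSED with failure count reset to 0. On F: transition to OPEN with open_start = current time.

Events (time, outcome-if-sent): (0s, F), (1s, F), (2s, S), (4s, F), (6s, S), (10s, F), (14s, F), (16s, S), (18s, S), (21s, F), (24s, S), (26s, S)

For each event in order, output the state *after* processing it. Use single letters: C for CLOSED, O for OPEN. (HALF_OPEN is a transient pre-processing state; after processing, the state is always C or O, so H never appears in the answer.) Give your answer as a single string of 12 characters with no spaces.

State after each event:
  event#1 t=0s outcome=F: state=CLOSED
  event#2 t=1s outcome=F: state=CLOSED
  event#3 t=2s outcome=S: state=CLOSED
  event#4 t=4s outcome=F: state=CLOSED
  event#5 t=6s outcome=S: state=CLOSED
  event#6 t=10s outcome=F: state=CLOSED
  event#7 t=14s outcome=F: state=CLOSED
  event#8 t=16s outcome=S: state=CLOSED
  event#9 t=18s outcome=S: state=CLOSED
  event#10 t=21s outcome=F: state=CLOSED
  event#11 t=24s outcome=S: state=CLOSED
  event#12 t=26s outcome=S: state=CLOSED

Answer: CCCCCCCCCCCC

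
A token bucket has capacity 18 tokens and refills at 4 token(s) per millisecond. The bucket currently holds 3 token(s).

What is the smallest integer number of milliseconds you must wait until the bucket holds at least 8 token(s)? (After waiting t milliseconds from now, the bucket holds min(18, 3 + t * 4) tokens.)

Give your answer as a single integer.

Answer: 2

Derivation:
Need 3 + t * 4 >= 8, so t >= 5/4.
Smallest integer t = ceil(5/4) = 2.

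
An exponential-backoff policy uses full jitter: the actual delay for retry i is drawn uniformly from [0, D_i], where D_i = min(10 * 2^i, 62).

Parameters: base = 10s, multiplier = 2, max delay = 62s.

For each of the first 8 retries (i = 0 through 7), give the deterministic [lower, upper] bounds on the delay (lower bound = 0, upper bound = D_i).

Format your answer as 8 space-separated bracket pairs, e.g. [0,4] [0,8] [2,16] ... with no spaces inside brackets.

Computing bounds per retry:
  i=0: D_i=min(10*2^0,62)=10, bounds=[0,10]
  i=1: D_i=min(10*2^1,62)=20, bounds=[0,20]
  i=2: D_i=min(10*2^2,62)=40, bounds=[0,40]
  i=3: D_i=min(10*2^3,62)=62, bounds=[0,62]
  i=4: D_i=min(10*2^4,62)=62, bounds=[0,62]
  i=5: D_i=min(10*2^5,62)=62, bounds=[0,62]
  i=6: D_i=min(10*2^6,62)=62, bounds=[0,62]
  i=7: D_i=min(10*2^7,62)=62, bounds=[0,62]

Answer: [0,10] [0,20] [0,40] [0,62] [0,62] [0,62] [0,62] [0,62]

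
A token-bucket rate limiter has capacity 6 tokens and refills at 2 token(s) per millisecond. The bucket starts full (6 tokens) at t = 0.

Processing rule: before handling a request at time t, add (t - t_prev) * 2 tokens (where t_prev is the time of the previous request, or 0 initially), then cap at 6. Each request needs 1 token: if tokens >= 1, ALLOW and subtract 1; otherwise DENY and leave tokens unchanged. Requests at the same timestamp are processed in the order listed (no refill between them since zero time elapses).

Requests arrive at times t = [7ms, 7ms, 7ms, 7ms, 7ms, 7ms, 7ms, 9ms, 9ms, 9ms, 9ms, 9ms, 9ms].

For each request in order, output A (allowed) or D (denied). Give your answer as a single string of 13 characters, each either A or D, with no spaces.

Simulating step by step:
  req#1 t=7ms: ALLOW
  req#2 t=7ms: ALLOW
  req#3 t=7ms: ALLOW
  req#4 t=7ms: ALLOW
  req#5 t=7ms: ALLOW
  req#6 t=7ms: ALLOW
  req#7 t=7ms: DENY
  req#8 t=9ms: ALLOW
  req#9 t=9ms: ALLOW
  req#10 t=9ms: ALLOW
  req#11 t=9ms: ALLOW
  req#12 t=9ms: DENY
  req#13 t=9ms: DENY

Answer: AAAAAADAAAADD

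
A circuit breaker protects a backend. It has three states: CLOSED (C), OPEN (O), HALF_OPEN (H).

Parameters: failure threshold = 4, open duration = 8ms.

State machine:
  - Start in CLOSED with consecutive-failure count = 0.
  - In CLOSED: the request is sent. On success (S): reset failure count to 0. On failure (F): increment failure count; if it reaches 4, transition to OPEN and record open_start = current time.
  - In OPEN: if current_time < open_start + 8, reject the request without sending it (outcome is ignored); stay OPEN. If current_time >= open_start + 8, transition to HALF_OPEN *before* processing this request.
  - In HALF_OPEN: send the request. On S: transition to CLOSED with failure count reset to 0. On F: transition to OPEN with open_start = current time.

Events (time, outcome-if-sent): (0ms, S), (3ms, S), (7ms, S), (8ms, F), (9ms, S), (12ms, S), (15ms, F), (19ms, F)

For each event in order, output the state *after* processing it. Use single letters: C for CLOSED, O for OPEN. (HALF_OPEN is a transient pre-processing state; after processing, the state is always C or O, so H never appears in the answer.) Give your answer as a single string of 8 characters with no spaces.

Answer: CCCCCCCC

Derivation:
State after each event:
  event#1 t=0ms outcome=S: state=CLOSED
  event#2 t=3ms outcome=S: state=CLOSED
  event#3 t=7ms outcome=S: state=CLOSED
  event#4 t=8ms outcome=F: state=CLOSED
  event#5 t=9ms outcome=S: state=CLOSED
  event#6 t=12ms outcome=S: state=CLOSED
  event#7 t=15ms outcome=F: state=CLOSED
  event#8 t=19ms outcome=F: state=CLOSED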